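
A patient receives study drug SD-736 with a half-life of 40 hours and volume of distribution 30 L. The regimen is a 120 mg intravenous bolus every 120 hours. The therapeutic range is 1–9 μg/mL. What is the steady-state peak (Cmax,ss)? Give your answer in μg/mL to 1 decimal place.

4.6 μg/mL

The dosing interval is 3 half-lives, so f = 2^(−3) = 0.125.
At steady state, R = 1/(1 − 0.125) = 8/7.
Single-dose peak C₀ = D/Vd = 120/30 = 4 μg/mL.
Steady-state peak Cmax,ss = C₀·R = 4 × 8/7 ≈ 4.571 μg/mL.
Peak 4.6 μg/mL vs MTC 9 μg/mL: below toxic threshold.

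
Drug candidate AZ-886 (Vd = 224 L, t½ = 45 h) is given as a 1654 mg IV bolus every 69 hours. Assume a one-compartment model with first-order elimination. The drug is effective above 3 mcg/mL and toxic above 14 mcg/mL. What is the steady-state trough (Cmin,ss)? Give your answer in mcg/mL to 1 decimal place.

k = ln2/t½ = ln2/45 ≈ 0.015403 h⁻¹; fraction remaining f = e^(−kτ) = e^(−0.015403×69) ≈ 0.3455.
Single-dose peak C₀ = D/Vd = 1654/224 ≈ 7.384 mcg/mL.
Steady-state trough Cmin,ss = C₀·f/(1−f) ≈ 7.384 × 0.3455/0.6545 ≈ 3.898 mcg/mL.
Trough 3.9 mcg/mL vs MEC 3 mcg/mL: adequate.

3.9 mcg/mL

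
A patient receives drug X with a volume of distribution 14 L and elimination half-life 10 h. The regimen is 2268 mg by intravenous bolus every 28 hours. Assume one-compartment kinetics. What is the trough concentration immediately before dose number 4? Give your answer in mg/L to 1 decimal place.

f = (1/2)^(τ/t½) = (1/2)^(28/10) ≈ 0.1436.
C₀ = D/Vd = 2268/14 ≈ 162.000 mg/L.
Before the 4th dose, 3 doses have been given. Superposition: Cmin = C₀·(f + f² + … + f^3).
≈ 162.000 × (0.1436 + 0.0206 + 0.0030) ≈ 162.000 × 0.1672 ≈ 27.086 mg/L.

27.1 mg/L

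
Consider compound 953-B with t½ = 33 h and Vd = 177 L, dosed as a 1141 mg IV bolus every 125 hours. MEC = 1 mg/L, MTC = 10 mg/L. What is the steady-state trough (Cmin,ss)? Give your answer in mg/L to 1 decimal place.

k = ln2/t½ = ln2/33 ≈ 0.021004 h⁻¹; fraction remaining f = e^(−kτ) = e^(−0.021004×125) ≈ 0.0724.
At steady state, accumulation factor R = 1/(1 − e^(−kτ)) ≈ 1.0781.
Single-dose peak C₀ = D/Vd = 1141/177 ≈ 6.446 mg/L.
Steady-state peak Cmax,ss = C₀·R ≈ 6.446 × 1.0781 ≈ 6.949 mg/L.
One interval later, Cmin,ss = Cmax,ss·e^(−kτ) ≈ 6.949 × 0.0724 ≈ 0.503 mg/L.
Trough 0.5 mg/L vs MEC 1 mg/L: subtherapeutic.

0.5 mg/L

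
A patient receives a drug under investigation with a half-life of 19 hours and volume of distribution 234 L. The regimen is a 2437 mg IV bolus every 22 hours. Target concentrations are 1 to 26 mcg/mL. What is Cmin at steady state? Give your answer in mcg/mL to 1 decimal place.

k = ln2/t½ = ln2/19 ≈ 0.036481 h⁻¹; fraction remaining f = e^(−kτ) = e^(−0.036481×22) ≈ 0.4482.
At steady state, accumulation factor R = 1/(1 − e^(−kτ)) ≈ 1.8123.
Each bolus raises the concentration by D/Vd = 2437/234 ≈ 10.415 mcg/mL.
Cmax,ss = C₀/(1 − f) ≈ 10.415/0.5518 ≈ 18.875 mcg/mL.
One interval later, Cmin,ss = Cmax,ss·e^(−kτ) ≈ 18.875 × 0.4482 ≈ 8.460 mcg/mL.
Trough 8.5 mcg/mL vs MEC 1 mcg/mL: adequate.

8.5 mcg/mL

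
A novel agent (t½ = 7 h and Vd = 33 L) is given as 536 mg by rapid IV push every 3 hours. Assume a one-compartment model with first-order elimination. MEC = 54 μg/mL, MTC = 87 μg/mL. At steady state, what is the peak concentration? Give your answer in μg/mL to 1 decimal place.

τ/t½ = 3/7 ≈ 0.42857, so fraction remaining f = (1/2)^(3/7) ≈ 0.7430.
At steady state, accumulation factor R = 1/(1 − e^(−kτ)) ≈ 3.8911.
Single-dose peak C₀ = D/Vd = 536/33 ≈ 16.242 μg/mL.
Steady-state peak Cmax,ss = C₀·R ≈ 16.242 × 3.8911 ≈ 63.199 μg/mL.
Peak 63.2 μg/mL vs MTC 87 μg/mL: below toxic threshold.

63.2 μg/mL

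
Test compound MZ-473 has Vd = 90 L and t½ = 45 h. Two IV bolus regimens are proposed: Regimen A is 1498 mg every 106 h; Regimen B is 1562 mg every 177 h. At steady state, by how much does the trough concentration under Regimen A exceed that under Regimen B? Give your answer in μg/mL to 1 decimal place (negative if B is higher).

2.8 μg/mL

Regimen A: f = (1/2)^(106/45) ≈ 0.1954; Cmin,ss = (1498/90)·f/(1−f) ≈ 4.042 μg/mL.
Regimen B: f = (1/2)^(177/45) ≈ 0.0655; Cmin,ss = (1562/90)·f/(1−f) ≈ 1.216 μg/mL.
Difference ≈ 4.042 − 1.216 ≈ 2.826 μg/mL.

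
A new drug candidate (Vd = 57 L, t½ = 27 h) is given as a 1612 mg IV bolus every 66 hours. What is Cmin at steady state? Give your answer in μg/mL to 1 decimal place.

Over one 66-h interval, 66/27 ≈ 2.4444 half-lives elapse, leaving f ≈ 0.1837 of each dose.
Accumulation ratio R = 1/(1 − f) ≈ 1/0.8163 ≈ 1.2250.
Single-dose peak C₀ = D/Vd = 1612/57 ≈ 28.281 μg/mL.
Steady-state peak Cmax,ss = C₀·R ≈ 28.281 × 1.2250 ≈ 34.644 μg/mL.
Steady-state trough Cmin,ss = Cmax,ss·f ≈ 34.644 × 0.1837 ≈ 6.364 μg/mL.

6.4 μg/mL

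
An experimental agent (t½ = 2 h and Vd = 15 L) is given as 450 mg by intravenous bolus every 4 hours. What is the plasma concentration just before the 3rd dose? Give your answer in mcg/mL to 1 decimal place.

f = (1/2)^(τ/t½) = (1/2)^(4/2) ≈ 0.2500.
C₀ = D/Vd = 450/15 ≈ 30.000 mcg/mL.
Before the 3rd dose, 2 doses have been given. Superposition: Cmin = C₀·(f + f²).
≈ 30.000 × (0.2500 + 0.0625) ≈ 30.000 × 0.3125 ≈ 9.375 mcg/mL.

9.4 mcg/mL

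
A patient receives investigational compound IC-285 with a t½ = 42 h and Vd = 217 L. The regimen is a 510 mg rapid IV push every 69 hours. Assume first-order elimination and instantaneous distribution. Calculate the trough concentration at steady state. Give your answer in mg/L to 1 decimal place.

Over one 69-h interval, 69/42 ≈ 1.6429 half-lives elapse, leaving f ≈ 0.3202 of each dose.
Accumulation ratio R = 1/(1 − f) ≈ 1/0.6798 ≈ 1.4710.
Each bolus raises the concentration by D/Vd = 510/217 ≈ 2.350 mg/L.
Cmax,ss = C₀/(1 − f) ≈ 2.350/0.6798 ≈ 3.457 mg/L.
Steady-state trough Cmin,ss = Cmax,ss·f ≈ 3.457 × 0.3202 ≈ 1.107 mg/L.

1.1 mg/L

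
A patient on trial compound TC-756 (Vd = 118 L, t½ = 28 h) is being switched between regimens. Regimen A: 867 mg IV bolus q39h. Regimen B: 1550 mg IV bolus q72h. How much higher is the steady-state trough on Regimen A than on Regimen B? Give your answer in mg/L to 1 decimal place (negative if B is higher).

1.9 mg/L

Regimen A: f = (1/2)^(39/28) ≈ 0.3808; Cmin,ss = (867/118)·f/(1−f) ≈ 4.519 mg/L.
Regimen B: f = (1/2)^(72/28) ≈ 0.1682; Cmin,ss = (1550/118)·f/(1−f) ≈ 2.656 mg/L.
Difference ≈ 4.519 − 2.656 ≈ 1.863 mg/L.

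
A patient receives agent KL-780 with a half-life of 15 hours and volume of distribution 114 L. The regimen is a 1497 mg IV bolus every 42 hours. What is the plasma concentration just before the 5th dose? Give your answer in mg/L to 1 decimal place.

f = (1/2)^(τ/t½) = (1/2)^(42/15) ≈ 0.1436.
C₀ = D/Vd = 1497/114 ≈ 13.132 mg/L.
Before the 5th dose, 4 doses have been given. Superposition: Cmin = C₀·(f + f² + … + f^4).
≈ 13.132 × (0.1436 + 0.0206 + 0.0030 + 0.0004) ≈ 13.132 × 0.1676 ≈ 2.201 mg/L.

2.2 mg/L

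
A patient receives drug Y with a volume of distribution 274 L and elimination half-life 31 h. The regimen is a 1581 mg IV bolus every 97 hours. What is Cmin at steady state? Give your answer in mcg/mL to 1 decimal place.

0.7 mcg/mL

Over one 97-h interval, 97/31 ≈ 3.129 half-lives elapse, leaving f ≈ 0.1143 of each dose.
Single-dose peak C₀ = D/Vd = 1581/274 ≈ 5.770 mcg/mL.
Steady-state trough Cmin,ss = C₀·f/(1−f) ≈ 5.770 × 0.1143/0.8857 ≈ 0.745 mcg/mL.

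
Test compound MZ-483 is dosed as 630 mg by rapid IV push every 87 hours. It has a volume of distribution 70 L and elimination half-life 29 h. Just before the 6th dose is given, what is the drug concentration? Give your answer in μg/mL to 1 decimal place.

1.3 μg/mL

f = (1/2)^(τ/t½) = (1/2)^(87/29) ≈ 0.1250.
C₀ = D/Vd = 630/70 ≈ 9.000 μg/mL.
Before the 6th dose, 5 doses have been given. Superposition: Cmin = C₀·(f + f² + … + f^5).
≈ 9.000 × (0.1250 + 0.0156 + 0.0020 + 0.0002 + 0.0000) ≈ 9.000 × 0.1428 ≈ 1.285 μg/mL.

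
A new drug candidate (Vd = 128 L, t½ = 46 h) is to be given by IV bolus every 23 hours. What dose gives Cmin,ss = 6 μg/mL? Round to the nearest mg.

318 mg

τ/t½ = 23/46 ≈ 0.5, so f = (1/2)^(23/46) ≈ 0.707107.
Cmin,ss = (D/Vd)·f/(1−f), so D = Cmin,ss·Vd·(1−f)/f.
D = 6 × 128 × (1−f)/f ≈ 6 × 128 × 0.41421 ≈ 318.11 mg.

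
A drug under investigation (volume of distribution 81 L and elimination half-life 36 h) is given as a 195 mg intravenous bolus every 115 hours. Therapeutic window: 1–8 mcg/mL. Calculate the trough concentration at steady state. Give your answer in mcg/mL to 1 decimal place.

Over one 115-h interval, 115/36 ≈ 3.1944 half-lives elapse, leaving f ≈ 0.1092 of each dose.
Single-dose peak C₀ = D/Vd = 195/81 ≈ 2.407 mcg/mL.
Steady-state trough Cmin,ss = C₀·f/(1−f) ≈ 2.407 × 0.1092/0.8908 ≈ 0.295 mcg/mL.
Trough 0.3 mcg/mL vs MEC 1 mcg/mL: subtherapeutic.

0.3 mcg/mL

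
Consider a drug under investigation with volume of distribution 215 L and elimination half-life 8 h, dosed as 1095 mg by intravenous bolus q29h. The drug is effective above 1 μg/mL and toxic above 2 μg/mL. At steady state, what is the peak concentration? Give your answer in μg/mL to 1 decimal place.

5.5 μg/mL

τ/t½ = 29/8 ≈ 3.625, so fraction remaining f = (1/2)^(29/8) ≈ 0.0811.
At steady state, accumulation factor R = 1/(1 − e^(−kτ)) ≈ 1.0883.
Single-dose peak C₀ = D/Vd = 1095/215 ≈ 5.093 μg/mL.
Steady-state peak Cmax,ss = C₀·R ≈ 5.093 × 1.0883 ≈ 5.543 μg/mL.
Peak 5.5 μg/mL vs MTC 2 μg/mL: exceeds toxic threshold.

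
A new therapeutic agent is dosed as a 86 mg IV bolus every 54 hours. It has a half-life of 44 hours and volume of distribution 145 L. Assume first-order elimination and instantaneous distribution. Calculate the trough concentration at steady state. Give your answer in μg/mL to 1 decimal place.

0.4 μg/mL

k = ln2/t½ = ln2/44 ≈ 0.015753 h⁻¹; fraction remaining f = e^(−kτ) = e^(−0.015753×54) ≈ 0.4271.
Single-dose peak C₀ = D/Vd = 86/145 ≈ 0.593 μg/mL.
Steady-state trough Cmin,ss = C₀·f/(1−f) ≈ 0.593 × 0.4271/0.5729 ≈ 0.442 μg/mL.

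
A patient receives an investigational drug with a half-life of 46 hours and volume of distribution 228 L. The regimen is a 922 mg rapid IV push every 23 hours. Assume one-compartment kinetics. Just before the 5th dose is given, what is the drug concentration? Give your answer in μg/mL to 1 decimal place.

7.3 μg/mL

f = (1/2)^(τ/t½) = (1/2)^(23/46) ≈ 0.7071.
C₀ = D/Vd = 922/228 ≈ 4.044 μg/mL.
Before the 5th dose, 4 doses have been given. Superposition: Cmin = C₀·(f + f² + … + f^4).
≈ 4.044 × (0.7071 + 0.5000 + 0.3535 + 0.2500) ≈ 4.044 × 1.8106 ≈ 7.322 μg/mL.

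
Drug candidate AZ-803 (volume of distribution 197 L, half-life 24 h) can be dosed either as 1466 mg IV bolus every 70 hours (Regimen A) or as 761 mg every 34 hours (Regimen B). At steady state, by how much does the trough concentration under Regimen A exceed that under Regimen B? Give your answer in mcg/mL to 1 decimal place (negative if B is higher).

Regimen A: f = (1/2)^(70/24) ≈ 0.1324; Cmin,ss = (1466/197)·f/(1−f) ≈ 1.136 mcg/mL.
Regimen B: f = (1/2)^(34/24) ≈ 0.3746; Cmin,ss = (761/197)·f/(1−f) ≈ 2.314 mcg/mL.
Difference ≈ 1.136 − 2.314 ≈ -1.178 mcg/mL.

-1.2 mcg/mL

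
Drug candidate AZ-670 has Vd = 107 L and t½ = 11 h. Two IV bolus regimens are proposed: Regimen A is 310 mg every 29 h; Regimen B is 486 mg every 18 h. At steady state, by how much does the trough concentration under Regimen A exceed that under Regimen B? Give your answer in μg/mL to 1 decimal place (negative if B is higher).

-1.6 μg/mL

Regimen A: f = (1/2)^(29/11) ≈ 0.1608; Cmin,ss = (310/107)·f/(1−f) ≈ 0.555 μg/mL.
Regimen B: f = (1/2)^(18/11) ≈ 0.3217; Cmin,ss = (486/107)·f/(1−f) ≈ 2.154 μg/mL.
Difference ≈ 0.555 − 2.154 ≈ -1.599 μg/mL.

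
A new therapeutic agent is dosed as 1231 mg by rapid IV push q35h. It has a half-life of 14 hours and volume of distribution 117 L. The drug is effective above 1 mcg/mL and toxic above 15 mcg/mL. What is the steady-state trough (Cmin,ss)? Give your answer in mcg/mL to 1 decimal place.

2.3 mcg/mL

τ/t½ = 35/14 ≈ 2.5, so fraction remaining f = (1/2)^(35/14) ≈ 0.1768.
Single-dose peak C₀ = D/Vd = 1231/117 ≈ 10.521 mcg/mL.
Steady-state trough Cmin,ss = C₀·f/(1−f) ≈ 10.521 × 0.1768/0.8232 ≈ 2.260 mcg/mL.
Trough 2.3 mcg/mL vs MEC 1 mcg/mL: adequate.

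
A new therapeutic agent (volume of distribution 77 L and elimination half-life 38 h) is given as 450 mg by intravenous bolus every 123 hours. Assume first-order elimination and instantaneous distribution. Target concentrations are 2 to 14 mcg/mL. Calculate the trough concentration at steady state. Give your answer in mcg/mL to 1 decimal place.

Over one 123-h interval, 123/38 ≈ 3.2368 half-lives elapse, leaving f ≈ 0.1061 of each dose.
At steady state, accumulation factor R = 1/(1 − e^(−kτ)) ≈ 1.1187.
Each bolus raises the concentration by D/Vd = 450/77 ≈ 5.844 mcg/mL.
Cmax,ss = C₀/(1 − f) ≈ 5.844/0.8939 ≈ 6.538 mcg/mL.
One interval later, Cmin,ss = Cmax,ss·e^(−kτ) ≈ 6.538 × 0.1061 ≈ 0.694 mcg/mL.
Trough 0.7 mcg/mL vs MEC 2 mcg/mL: subtherapeutic.

0.7 mcg/mL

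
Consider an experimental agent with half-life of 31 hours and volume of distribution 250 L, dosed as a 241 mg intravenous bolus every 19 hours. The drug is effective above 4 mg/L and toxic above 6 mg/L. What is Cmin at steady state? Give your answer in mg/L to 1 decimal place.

k = ln2/t½ = ln2/31 ≈ 0.022360 h⁻¹; fraction remaining f = e^(−kτ) = e^(−0.022360×19) ≈ 0.6539.
Each bolus raises the concentration by D/Vd = 241/250 ≈ 0.964 mg/L.
Steady-state trough Cmin,ss = C₀·f/(1−f) ≈ 0.964 × 0.6539/0.3461 ≈ 1.821 mg/L.
Trough 1.8 mg/L vs MEC 4 mg/L: subtherapeutic.

1.8 mg/L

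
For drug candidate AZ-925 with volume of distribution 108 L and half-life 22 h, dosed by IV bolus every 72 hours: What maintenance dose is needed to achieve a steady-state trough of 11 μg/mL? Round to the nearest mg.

10294 mg

τ/t½ = 72/22 ≈ 3.2727, so f = (1/2)^(72/22) ≈ 0.103469.
Cmin,ss = (D/Vd)·f/(1−f), so D = Cmin,ss·Vd·(1−f)/f.
D = 11 × 108 × (1−f)/f ≈ 11 × 108 × 8.66473 ≈ 10293.70 mg.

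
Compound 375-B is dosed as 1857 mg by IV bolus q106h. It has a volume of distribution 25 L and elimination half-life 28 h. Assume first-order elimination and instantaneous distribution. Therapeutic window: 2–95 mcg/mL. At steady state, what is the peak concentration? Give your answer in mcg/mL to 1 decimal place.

τ/t½ = 106/28 ≈ 3.7857, so fraction remaining f = (1/2)^(106/28) ≈ 0.0725.
Accumulation ratio R = 1/(1 − f) ≈ 1/0.9275 ≈ 1.0782.
Single-dose peak C₀ = D/Vd = 1857/25 ≈ 74.280 mcg/mL.
Steady-state peak Cmax,ss = C₀·R ≈ 74.280 × 1.0782 ≈ 80.089 mcg/mL.
Peak 80.1 mcg/mL vs MTC 95 mcg/mL: below toxic threshold.

80.1 mcg/mL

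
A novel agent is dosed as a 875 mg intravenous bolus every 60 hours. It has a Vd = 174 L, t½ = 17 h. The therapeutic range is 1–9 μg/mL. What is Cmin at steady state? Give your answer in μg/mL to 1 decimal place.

k = ln2/t½ = ln2/17 ≈ 0.040773 h⁻¹; fraction remaining f = e^(−kτ) = e^(−0.040773×60) ≈ 0.0866.
Each bolus raises the concentration by D/Vd = 875/174 ≈ 5.029 μg/mL.
Steady-state trough Cmin,ss = C₀·f/(1−f) ≈ 5.029 × 0.0866/0.9134 ≈ 0.477 μg/mL.
Trough 0.5 μg/mL vs MEC 1 μg/mL: subtherapeutic.

0.5 μg/mL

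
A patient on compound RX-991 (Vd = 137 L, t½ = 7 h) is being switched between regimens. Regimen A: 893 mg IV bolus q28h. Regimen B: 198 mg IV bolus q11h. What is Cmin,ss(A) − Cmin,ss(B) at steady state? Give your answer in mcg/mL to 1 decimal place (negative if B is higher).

Regimen A: f = (1/2)^(28/7) ≈ 0.0625; Cmin,ss = (893/137)·f/(1−f) ≈ 0.435 mcg/mL.
Regimen B: f = (1/2)^(11/7) ≈ 0.3365; Cmin,ss = (198/137)·f/(1−f) ≈ 0.733 mcg/mL.
Difference ≈ 0.435 − 0.733 ≈ -0.298 mcg/mL.

-0.3 mcg/mL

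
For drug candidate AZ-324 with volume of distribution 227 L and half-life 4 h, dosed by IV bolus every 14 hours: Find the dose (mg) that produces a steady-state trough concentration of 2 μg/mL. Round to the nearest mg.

τ/t½ = 14/4 ≈ 3.5, so f = (1/2)^(14/4) ≈ 0.088388.
Cmin,ss = (D/Vd)·f/(1−f), so D = Cmin,ss·Vd·(1−f)/f.
D = 2 × 227 × (1−f)/f ≈ 2 × 227 × 10.31375 ≈ 4682.44 mg.

4682 mg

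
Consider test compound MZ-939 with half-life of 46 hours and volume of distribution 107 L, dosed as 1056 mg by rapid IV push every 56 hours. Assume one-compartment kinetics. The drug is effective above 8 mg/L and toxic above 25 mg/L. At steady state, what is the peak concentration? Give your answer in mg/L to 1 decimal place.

17.3 mg/L

τ/t½ = 56/46 ≈ 1.2174, so fraction remaining f = (1/2)^(56/46) ≈ 0.4301.
Accumulation ratio R = 1/(1 − f) ≈ 1/0.5699 ≈ 1.7547.
Single-dose peak C₀ = D/Vd = 1056/107 ≈ 9.869 mg/L.
Steady-state peak Cmax,ss = C₀·R ≈ 9.869 × 1.7547 ≈ 17.317 mg/L.
Peak 17.3 mg/L vs MTC 25 mg/L: below toxic threshold.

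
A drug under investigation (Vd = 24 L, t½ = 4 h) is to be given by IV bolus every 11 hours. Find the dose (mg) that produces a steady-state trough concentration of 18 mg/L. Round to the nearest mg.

2474 mg

τ/t½ = 11/4 ≈ 2.75, so f = (1/2)^(11/4) ≈ 0.148651.
Cmin,ss = (D/Vd)·f/(1−f), so D = Cmin,ss·Vd·(1−f)/f.
D = 18 × 24 × (1−f)/f ≈ 18 × 24 × 5.72717 ≈ 2474.14 mg.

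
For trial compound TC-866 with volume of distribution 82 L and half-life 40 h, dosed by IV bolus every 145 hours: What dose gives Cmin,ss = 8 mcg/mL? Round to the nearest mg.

τ/t½ = 145/40 ≈ 3.625, so f = (1/2)^(145/40) ≈ 0.081052.
Cmin,ss = (D/Vd)·f/(1−f), so D = Cmin,ss·Vd·(1−f)/f.
D = 8 × 82 × (1−f)/f ≈ 8 × 82 × 11.33776 ≈ 7437.57 mg.

7438 mg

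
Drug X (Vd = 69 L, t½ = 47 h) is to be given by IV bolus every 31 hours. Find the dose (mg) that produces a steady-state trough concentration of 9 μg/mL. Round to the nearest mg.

τ/t½ = 31/47 ≈ 0.65957, so f = (1/2)^(31/47) ≈ 0.633065.
Cmin,ss = (D/Vd)·f/(1−f), so D = Cmin,ss·Vd·(1−f)/f.
D = 9 × 69 × (1−f)/f ≈ 9 × 69 × 0.57962 ≈ 359.94 mg.

360 mg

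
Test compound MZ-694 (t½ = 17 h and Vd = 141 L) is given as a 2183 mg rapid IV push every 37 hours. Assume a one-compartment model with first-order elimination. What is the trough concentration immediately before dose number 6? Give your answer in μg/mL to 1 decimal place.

4.4 μg/mL

f = (1/2)^(τ/t½) = (1/2)^(37/17) ≈ 0.2212.
C₀ = D/Vd = 2183/141 ≈ 15.482 μg/mL.
Before the 6th dose, 5 doses have been given. Superposition: Cmin = C₀·(f + f² + … + f^5).
≈ 15.482 × (0.2212 + 0.0489 + 0.0108 + 0.0024 + 0.0005) ≈ 15.482 × 0.2838 ≈ 4.394 μg/mL.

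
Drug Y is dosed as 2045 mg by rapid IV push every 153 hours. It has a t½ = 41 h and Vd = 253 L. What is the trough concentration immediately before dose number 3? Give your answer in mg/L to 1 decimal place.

0.7 mg/L

f = (1/2)^(τ/t½) = (1/2)^(153/41) ≈ 0.0753.
C₀ = D/Vd = 2045/253 ≈ 8.083 mg/L.
Before the 3rd dose, 2 doses have been given. Superposition: Cmin = C₀·(f + f²).
≈ 8.083 × (0.0753 + 0.0057) ≈ 8.083 × 0.0810 ≈ 0.655 mg/L.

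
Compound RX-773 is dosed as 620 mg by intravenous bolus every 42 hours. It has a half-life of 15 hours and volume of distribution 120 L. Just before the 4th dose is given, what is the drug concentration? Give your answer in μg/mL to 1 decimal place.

f = (1/2)^(τ/t½) = (1/2)^(42/15) ≈ 0.1436.
C₀ = D/Vd = 620/120 ≈ 5.167 μg/mL.
Before the 4th dose, 3 doses have been given. Superposition: Cmin = C₀·(f + f² + … + f^3).
≈ 5.167 × (0.1436 + 0.0206 + 0.0030) ≈ 5.167 × 0.1672 ≈ 0.864 μg/mL.

0.9 μg/mL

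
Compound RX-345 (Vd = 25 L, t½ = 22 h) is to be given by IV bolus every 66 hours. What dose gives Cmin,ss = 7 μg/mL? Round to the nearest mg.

τ/t½ = 66/22 ≈ 3, so f = (1/2)^(66/22) ≈ 0.125000.
Cmin,ss = (D/Vd)·f/(1−f), so D = Cmin,ss·Vd·(1−f)/f.
D = 7 × 25 × (1−f)/f ≈ 7 × 25 × 7.00000 ≈ 1225.00 mg.

1225 mg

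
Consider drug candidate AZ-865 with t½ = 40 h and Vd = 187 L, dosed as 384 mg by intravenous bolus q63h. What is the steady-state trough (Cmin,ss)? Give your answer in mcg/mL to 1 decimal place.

k = ln2/t½ = ln2/40 ≈ 0.017329 h⁻¹; fraction remaining f = e^(−kτ) = e^(−0.017329×63) ≈ 0.3356.
Single-dose peak C₀ = D/Vd = 384/187 ≈ 2.053 mcg/mL.
Steady-state trough Cmin,ss = C₀·f/(1−f) ≈ 2.053 × 0.3356/0.6644 ≈ 1.037 mcg/mL.

1.0 mcg/mL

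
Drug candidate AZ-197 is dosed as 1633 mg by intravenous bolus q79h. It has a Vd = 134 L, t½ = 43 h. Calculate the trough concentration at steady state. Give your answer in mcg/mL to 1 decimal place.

k = ln2/t½ = ln2/43 ≈ 0.016120 h⁻¹; fraction remaining f = e^(−kτ) = e^(−0.016120×79) ≈ 0.2799.
Accumulation ratio R = 1/(1 − f) ≈ 1/0.7201 ≈ 1.3887.
Each bolus raises the concentration by D/Vd = 1633/134 ≈ 12.187 mcg/mL.
Steady-state peak Cmax,ss = C₀·R ≈ 12.187 × 1.3887 ≈ 16.924 mcg/mL.
One interval later, Cmin,ss = Cmax,ss·e^(−kτ) ≈ 16.924 × 0.2799 ≈ 4.737 mcg/mL.

4.7 mcg/mL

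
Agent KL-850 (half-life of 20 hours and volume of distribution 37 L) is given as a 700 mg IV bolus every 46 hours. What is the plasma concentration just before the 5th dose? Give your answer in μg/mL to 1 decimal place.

4.8 μg/mL

f = (1/2)^(τ/t½) = (1/2)^(46/20) ≈ 0.2031.
C₀ = D/Vd = 700/37 ≈ 18.919 μg/mL.
Before the 5th dose, 4 doses have been given. Superposition: Cmin = C₀·(f + f² + … + f^4).
≈ 18.919 × (0.2031 + 0.0412 + 0.0084 + 0.0017) ≈ 18.919 × 0.2544 ≈ 4.813 μg/mL.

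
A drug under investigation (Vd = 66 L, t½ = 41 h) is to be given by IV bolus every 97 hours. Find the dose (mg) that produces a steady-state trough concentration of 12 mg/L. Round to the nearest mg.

3290 mg

τ/t½ = 97/41 ≈ 2.3659, so f = (1/2)^(97/41) ≈ 0.194002.
Cmin,ss = (D/Vd)·f/(1−f), so D = Cmin,ss·Vd·(1−f)/f.
D = 12 × 66 × (1−f)/f ≈ 12 × 66 × 4.15459 ≈ 3290.44 mg.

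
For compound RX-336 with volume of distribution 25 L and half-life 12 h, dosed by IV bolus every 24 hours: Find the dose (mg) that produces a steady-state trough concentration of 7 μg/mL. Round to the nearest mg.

τ/t½ = 24/12 ≈ 2, so f = (1/2)^(24/12) ≈ 0.250000.
Cmin,ss = (D/Vd)·f/(1−f), so D = Cmin,ss·Vd·(1−f)/f.
D = 7 × 25 × (1−f)/f ≈ 7 × 25 × 3.00000 ≈ 525.00 mg.

525 mg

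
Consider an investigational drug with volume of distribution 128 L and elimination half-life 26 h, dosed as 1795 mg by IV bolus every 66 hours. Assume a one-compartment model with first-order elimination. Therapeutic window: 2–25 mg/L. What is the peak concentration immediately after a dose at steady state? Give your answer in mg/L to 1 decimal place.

16.9 mg/L

k = ln2/t½ = ln2/26 ≈ 0.026660 h⁻¹; fraction remaining f = e^(−kτ) = e^(−0.026660×66) ≈ 0.1721.
At steady state, accumulation factor R = 1/(1 − e^(−kτ)) ≈ 1.2079.
Single-dose peak C₀ = D/Vd = 1795/128 ≈ 14.023 mg/L.
Steady-state peak Cmax,ss = C₀·R ≈ 14.023 × 1.2079 ≈ 16.938 mg/L.
Peak 16.9 mg/L vs MTC 25 mg/L: below toxic threshold.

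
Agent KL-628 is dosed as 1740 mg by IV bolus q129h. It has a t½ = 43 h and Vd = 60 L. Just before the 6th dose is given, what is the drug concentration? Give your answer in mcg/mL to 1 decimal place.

4.1 mcg/mL

f = (1/2)^(τ/t½) = (1/2)^(129/43) ≈ 0.1250.
C₀ = D/Vd = 1740/60 ≈ 29.000 mcg/mL.
Before the 6th dose, 5 doses have been given. Superposition: Cmin = C₀·(f + f² + … + f^5).
≈ 29.000 × (0.1250 + 0.0156 + 0.0020 + 0.0002 + 0.0000) ≈ 29.000 × 0.1428 ≈ 4.141 mcg/mL.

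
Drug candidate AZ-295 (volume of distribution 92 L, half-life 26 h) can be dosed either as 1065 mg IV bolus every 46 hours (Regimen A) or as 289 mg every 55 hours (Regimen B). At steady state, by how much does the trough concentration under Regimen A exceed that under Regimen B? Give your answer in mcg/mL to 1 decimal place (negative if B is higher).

3.9 mcg/mL

Regimen A: f = (1/2)^(46/26) ≈ 0.2934; Cmin,ss = (1065/92)·f/(1−f) ≈ 4.807 mcg/mL.
Regimen B: f = (1/2)^(55/26) ≈ 0.2308; Cmin,ss = (289/92)·f/(1−f) ≈ 0.943 mcg/mL.
Difference ≈ 4.807 − 0.943 ≈ 3.864 mcg/mL.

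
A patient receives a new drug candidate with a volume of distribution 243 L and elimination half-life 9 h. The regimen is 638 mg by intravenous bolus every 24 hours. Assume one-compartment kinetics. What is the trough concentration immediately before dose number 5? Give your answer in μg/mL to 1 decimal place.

f = (1/2)^(τ/t½) = (1/2)^(24/9) ≈ 0.1575.
C₀ = D/Vd = 638/243 ≈ 2.626 μg/mL.
Before the 5th dose, 4 doses have been given. Superposition: Cmin = C₀·(f + f² + … + f^4).
≈ 2.626 × (0.1575 + 0.0248 + 0.0039 + 0.0006) ≈ 2.626 × 0.1868 ≈ 0.491 μg/mL.

0.5 μg/mL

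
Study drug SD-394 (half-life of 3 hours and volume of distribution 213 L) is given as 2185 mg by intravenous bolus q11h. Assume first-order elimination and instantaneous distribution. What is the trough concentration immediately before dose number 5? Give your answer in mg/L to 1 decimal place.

f = (1/2)^(τ/t½) = (1/2)^(11/3) ≈ 0.0787.
C₀ = D/Vd = 2185/213 ≈ 10.258 mg/L.
Before the 5th dose, 4 doses have been given. Superposition: Cmin = C₀·(f + f² + … + f^4).
≈ 10.258 × (0.0787 + 0.0062 + 0.0005 + 0.0000) ≈ 10.258 × 0.0854 ≈ 0.876 mg/L.

0.9 mg/L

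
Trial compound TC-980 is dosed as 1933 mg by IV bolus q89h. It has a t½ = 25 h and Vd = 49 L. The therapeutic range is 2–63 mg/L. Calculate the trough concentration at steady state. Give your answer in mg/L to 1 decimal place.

k = ln2/t½ = ln2/25 ≈ 0.027726 h⁻¹; fraction remaining f = e^(−kτ) = e^(−0.027726×89) ≈ 0.0848.
Each bolus raises the concentration by D/Vd = 1933/49 ≈ 39.449 mg/L.
Steady-state trough Cmin,ss = C₀·f/(1−f) ≈ 39.449 × 0.0848/0.9152 ≈ 3.655 mg/L.
Trough 3.7 mg/L vs MEC 2 mg/L: adequate.

3.7 mg/L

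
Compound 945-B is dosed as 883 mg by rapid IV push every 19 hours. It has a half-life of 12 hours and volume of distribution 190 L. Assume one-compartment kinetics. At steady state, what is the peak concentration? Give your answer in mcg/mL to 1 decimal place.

7.0 mcg/mL

τ/t½ = 19/12 ≈ 1.5833, so fraction remaining f = (1/2)^(19/12) ≈ 0.3337.
At steady state, accumulation factor R = 1/(1 − e^(−kτ)) ≈ 1.5008.
Each bolus raises the concentration by D/Vd = 883/190 ≈ 4.647 mcg/mL.
Steady-state peak Cmax,ss = C₀·R ≈ 4.647 × 1.5008 ≈ 6.974 mcg/mL.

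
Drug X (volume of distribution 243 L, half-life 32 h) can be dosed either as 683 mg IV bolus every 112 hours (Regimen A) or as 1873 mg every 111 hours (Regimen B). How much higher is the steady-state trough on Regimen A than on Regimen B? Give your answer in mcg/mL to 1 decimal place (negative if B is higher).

Regimen A: f = (1/2)^(112/32) ≈ 0.0884; Cmin,ss = (683/243)·f/(1−f) ≈ 0.273 mcg/mL.
Regimen B: f = (1/2)^(111/32) ≈ 0.0903; Cmin,ss = (1873/243)·f/(1−f) ≈ 0.765 mcg/mL.
Difference ≈ 0.273 − 0.765 ≈ -0.492 mcg/mL.

-0.5 mcg/mL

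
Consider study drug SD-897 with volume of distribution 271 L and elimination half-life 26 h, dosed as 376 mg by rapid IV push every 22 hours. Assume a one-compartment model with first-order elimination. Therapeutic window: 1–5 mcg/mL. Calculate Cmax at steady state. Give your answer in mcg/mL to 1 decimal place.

k = ln2/t½ = ln2/26 ≈ 0.026660 h⁻¹; fraction remaining f = e^(−kτ) = e^(−0.026660×22) ≈ 0.5563.
At steady state, accumulation factor R = 1/(1 − e^(−kτ)) ≈ 2.2538.
Each bolus raises the concentration by D/Vd = 376/271 ≈ 1.387 mcg/mL.
Steady-state peak Cmax,ss = C₀·R ≈ 1.387 × 2.2538 ≈ 3.126 mcg/mL.
Peak 3.1 mcg/mL vs MTC 5 mcg/mL: below toxic threshold.

3.1 mcg/mL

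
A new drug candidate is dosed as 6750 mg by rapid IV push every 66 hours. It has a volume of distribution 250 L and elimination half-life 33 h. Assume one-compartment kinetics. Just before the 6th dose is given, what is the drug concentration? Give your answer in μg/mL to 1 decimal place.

f = (1/2)^(τ/t½) = (1/2)^(66/33) ≈ 0.2500.
C₀ = D/Vd = 6750/250 ≈ 27.000 μg/mL.
Before the 6th dose, 5 doses have been given. Superposition: Cmin = C₀·(f + f² + … + f^5).
≈ 27.000 × (0.2500 + 0.0625 + 0.0156 + 0.0039 + 0.0010) ≈ 27.000 × 0.3330 ≈ 8.991 μg/mL.

9.0 μg/mL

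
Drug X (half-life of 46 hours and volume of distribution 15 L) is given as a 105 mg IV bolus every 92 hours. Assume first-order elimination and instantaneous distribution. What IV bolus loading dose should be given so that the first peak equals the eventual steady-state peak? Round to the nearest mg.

140 mg

f = (1/2)^(92/46) ≈ 0.250000; accumulation ratio R = 1/(1−f) ≈ 1.33333.
Loading dose to hit Cmax,ss on first dose: D_load = D_maint·R ≈ 105 × 1.33333 ≈ 140.00 mg.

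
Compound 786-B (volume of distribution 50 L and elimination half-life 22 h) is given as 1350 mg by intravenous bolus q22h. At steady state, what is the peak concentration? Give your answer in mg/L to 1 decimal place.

54.0 mg/L

τ = 22 h = 1 half-life, so f = (1/2)^1 = 0.5.
Accumulation ratio R = 1/(1 − f) = 1/0.5 = 2/1.
Single-dose peak C₀ = D/Vd = 1350/50 = 27 mg/L.
Steady-state peak Cmax,ss = C₀·R = 27 × 2/1 ≈ 54.000 mg/L.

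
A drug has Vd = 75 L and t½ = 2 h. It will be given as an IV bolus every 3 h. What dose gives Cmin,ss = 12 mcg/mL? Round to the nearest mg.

1646 mg

τ/t½ = 3/2 ≈ 1.5, so f = (1/2)^(3/2) ≈ 0.353553.
Cmin,ss = (D/Vd)·f/(1−f), so D = Cmin,ss·Vd·(1−f)/f.
D = 12 × 75 × (1−f)/f ≈ 12 × 75 × 1.82843 ≈ 1645.59 mg.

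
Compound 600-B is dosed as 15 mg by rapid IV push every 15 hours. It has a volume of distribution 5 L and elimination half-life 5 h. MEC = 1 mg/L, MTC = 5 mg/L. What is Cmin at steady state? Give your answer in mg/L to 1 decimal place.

τ = 15 h = 3 half-lives, so f = (1/2)^3 = 0.125.
At steady state, R = 1/(1 − 0.125) = 8/7.
Single-dose peak C₀ = D/Vd = 15/5 = 3 mg/L.
Steady-state peak Cmax,ss = C₀·R = 3 × 8/7 ≈ 3.429 mg/L.
Steady-state trough Cmin,ss = Cmax,ss·f ≈ 3.429 × 0.125 ≈ 0.429 mg/L.
Trough 0.4 mg/L vs MEC 1 mg/L: subtherapeutic.

0.4 mg/L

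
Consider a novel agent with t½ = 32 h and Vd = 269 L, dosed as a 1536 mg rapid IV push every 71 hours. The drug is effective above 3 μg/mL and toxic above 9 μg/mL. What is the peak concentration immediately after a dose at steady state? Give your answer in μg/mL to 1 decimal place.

7.3 μg/mL

τ/t½ = 71/32 ≈ 2.2188, so fraction remaining f = (1/2)^(71/32) ≈ 0.2148.
At steady state, accumulation factor R = 1/(1 − e^(−kτ)) ≈ 1.2736.
Single-dose peak C₀ = D/Vd = 1536/269 ≈ 5.710 μg/mL.
Steady-state peak Cmax,ss = C₀·R ≈ 5.710 × 1.2736 ≈ 7.272 μg/mL.
Peak 7.3 μg/mL vs MTC 9 μg/mL: below toxic threshold.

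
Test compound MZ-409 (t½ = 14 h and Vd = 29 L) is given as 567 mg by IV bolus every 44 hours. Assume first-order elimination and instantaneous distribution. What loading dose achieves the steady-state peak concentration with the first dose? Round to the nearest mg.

f = (1/2)^(44/14) ≈ 0.113215; accumulation ratio R = 1/(1−f) ≈ 1.12767.
Loading dose to hit Cmax,ss on first dose: D_load = D_maint·R ≈ 567 × 1.12767 ≈ 639.39 mg.

639 mg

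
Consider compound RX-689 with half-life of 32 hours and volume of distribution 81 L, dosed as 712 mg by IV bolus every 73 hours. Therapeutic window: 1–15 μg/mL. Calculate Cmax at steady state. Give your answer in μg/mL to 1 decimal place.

11.1 μg/mL

τ/t½ = 73/32 ≈ 2.2812, so fraction remaining f = (1/2)^(73/32) ≈ 0.2057.
At steady state, accumulation factor R = 1/(1 − e^(−kτ)) ≈ 1.2590.
Each bolus raises the concentration by D/Vd = 712/81 ≈ 8.790 μg/mL.
Cmax,ss = C₀/(1 − f) ≈ 8.790/0.7943 ≈ 11.066 μg/mL.
Peak 11.1 μg/mL vs MTC 15 μg/mL: below toxic threshold.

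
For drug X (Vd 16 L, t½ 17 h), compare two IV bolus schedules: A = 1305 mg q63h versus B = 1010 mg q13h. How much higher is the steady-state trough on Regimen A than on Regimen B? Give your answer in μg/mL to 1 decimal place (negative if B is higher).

-83.5 μg/mL

Regimen A: f = (1/2)^(63/17) ≈ 0.0766; Cmin,ss = (1305/16)·f/(1−f) ≈ 6.766 μg/mL.
Regimen B: f = (1/2)^(13/17) ≈ 0.5886; Cmin,ss = (1010/16)·f/(1−f) ≈ 90.314 μg/mL.
Difference ≈ 6.766 − 90.314 ≈ -83.548 μg/mL.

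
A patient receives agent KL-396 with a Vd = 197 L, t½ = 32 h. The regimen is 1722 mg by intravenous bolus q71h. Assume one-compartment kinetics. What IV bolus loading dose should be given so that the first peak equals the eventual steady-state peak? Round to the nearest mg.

f = (1/2)^(71/32) ≈ 0.214827; accumulation ratio R = 1/(1−f) ≈ 1.27360.
Loading dose to hit Cmax,ss on first dose: D_load = D_maint·R ≈ 1722 × 1.27360 ≈ 2193.14 mg.

2193 mg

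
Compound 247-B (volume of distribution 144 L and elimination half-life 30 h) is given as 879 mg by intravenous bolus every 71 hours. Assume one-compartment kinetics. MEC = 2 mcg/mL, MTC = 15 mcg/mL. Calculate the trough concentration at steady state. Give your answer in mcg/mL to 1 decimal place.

1.5 mcg/mL

k = ln2/t½ = ln2/30 ≈ 0.023105 h⁻¹; fraction remaining f = e^(−kτ) = e^(−0.023105×71) ≈ 0.1939.
At steady state, accumulation factor R = 1/(1 − e^(−kτ)) ≈ 1.2405.
Single-dose peak C₀ = D/Vd = 879/144 ≈ 6.104 mcg/mL.
Cmax,ss = C₀/(1 − f) ≈ 6.104/0.8061 ≈ 7.572 mcg/mL.
Steady-state trough Cmin,ss = Cmax,ss·f ≈ 7.572 × 0.1939 ≈ 1.468 mcg/mL.
Trough 1.5 mcg/mL vs MEC 2 mcg/mL: subtherapeutic.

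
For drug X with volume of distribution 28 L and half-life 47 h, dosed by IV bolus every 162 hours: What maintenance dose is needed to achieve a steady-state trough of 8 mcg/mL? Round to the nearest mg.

2219 mg

τ/t½ = 162/47 ≈ 3.4468, so f = (1/2)^(162/47) ≈ 0.091708.
Cmin,ss = (D/Vd)·f/(1−f), so D = Cmin,ss·Vd·(1−f)/f.
D = 8 × 28 × (1−f)/f ≈ 8 × 28 × 9.90417 ≈ 2218.53 mg.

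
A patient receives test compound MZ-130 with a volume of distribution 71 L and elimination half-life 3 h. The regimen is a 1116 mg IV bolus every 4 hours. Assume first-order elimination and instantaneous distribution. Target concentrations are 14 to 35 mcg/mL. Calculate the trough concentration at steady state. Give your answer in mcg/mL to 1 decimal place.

10.3 mcg/mL

k = ln2/t½ = ln2/3 ≈ 0.231049 h⁻¹; fraction remaining f = e^(−kτ) = e^(−0.231049×4) ≈ 0.3969.
Each bolus raises the concentration by D/Vd = 1116/71 ≈ 15.718 mcg/mL.
Steady-state trough Cmin,ss = C₀·f/(1−f) ≈ 15.718 × 0.3969/0.6031 ≈ 10.344 mcg/mL.
Trough 10.3 mcg/mL vs MEC 14 mcg/mL: subtherapeutic.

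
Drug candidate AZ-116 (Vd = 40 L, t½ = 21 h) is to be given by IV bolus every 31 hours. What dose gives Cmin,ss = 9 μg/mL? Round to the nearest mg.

τ/t½ = 31/21 ≈ 1.4762, so f = (1/2)^(31/21) ≈ 0.359437.
Cmin,ss = (D/Vd)·f/(1−f), so D = Cmin,ss·Vd·(1−f)/f.
D = 9 × 40 × (1−f)/f ≈ 9 × 40 × 1.78213 ≈ 641.57 mg.

642 mg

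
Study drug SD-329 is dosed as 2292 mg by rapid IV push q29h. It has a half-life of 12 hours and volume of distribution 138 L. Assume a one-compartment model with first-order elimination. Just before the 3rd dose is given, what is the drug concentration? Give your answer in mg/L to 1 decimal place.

3.7 mg/L

f = (1/2)^(τ/t½) = (1/2)^(29/12) ≈ 0.1873.
C₀ = D/Vd = 2292/138 ≈ 16.609 mg/L.
Before the 3rd dose, 2 doses have been given. Superposition: Cmin = C₀·(f + f²).
≈ 16.609 × (0.1873 + 0.0351) ≈ 16.609 × 0.2224 ≈ 3.694 mg/L.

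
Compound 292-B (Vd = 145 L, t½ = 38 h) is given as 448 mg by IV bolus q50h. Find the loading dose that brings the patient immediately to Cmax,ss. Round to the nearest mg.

f = (1/2)^(50/38) ≈ 0.401706; accumulation ratio R = 1/(1−f) ≈ 1.67142.
Loading dose to hit Cmax,ss on first dose: D_load = D_maint·R ≈ 448 × 1.67142 ≈ 748.80 mg.

749 mg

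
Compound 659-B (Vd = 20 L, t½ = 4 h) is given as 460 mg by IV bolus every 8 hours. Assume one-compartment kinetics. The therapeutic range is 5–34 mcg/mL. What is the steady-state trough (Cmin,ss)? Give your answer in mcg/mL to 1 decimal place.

τ = 8 h = 2 half-lives, so f = (1/2)^2 = 0.25.
Accumulation ratio R = 1/(1 − f) = 1/0.75 = 4/3.
Single-dose peak C₀ = D/Vd = 460/20 = 23 mcg/mL.
Steady-state peak Cmax,ss = C₀·R = 23 × 4/3 ≈ 30.667 mcg/mL.
Steady-state trough Cmin,ss = Cmax,ss·f ≈ 30.667 × 0.25 ≈ 7.667 mcg/mL.
Trough 7.7 mcg/mL vs MEC 5 mcg/mL: adequate.

7.7 mcg/mL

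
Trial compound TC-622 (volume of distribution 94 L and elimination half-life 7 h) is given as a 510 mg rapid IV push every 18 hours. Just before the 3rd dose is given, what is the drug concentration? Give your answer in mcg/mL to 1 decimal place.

f = (1/2)^(τ/t½) = (1/2)^(18/7) ≈ 0.1682.
C₀ = D/Vd = 510/94 ≈ 5.426 mcg/mL.
Before the 3rd dose, 2 doses have been given. Superposition: Cmin = C₀·(f + f²).
≈ 5.426 × (0.1682 + 0.0283) ≈ 5.426 × 0.1965 ≈ 1.066 mcg/mL.

1.1 mcg/mL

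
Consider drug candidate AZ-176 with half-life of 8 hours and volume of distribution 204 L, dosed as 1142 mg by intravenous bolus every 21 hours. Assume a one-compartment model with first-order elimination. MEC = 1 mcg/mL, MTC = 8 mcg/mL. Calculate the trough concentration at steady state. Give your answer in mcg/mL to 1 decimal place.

Over one 21-h interval, 21/8 ≈ 2.625 half-lives elapse, leaving f ≈ 0.1621 of each dose.
Accumulation ratio R = 1/(1 − f) ≈ 1/0.8379 ≈ 1.1935.
Single-dose peak C₀ = D/Vd = 1142/204 ≈ 5.598 mcg/mL.
Cmax,ss = C₀/(1 − f) ≈ 5.598/0.8379 ≈ 6.681 mcg/mL.
Steady-state trough Cmin,ss = Cmax,ss·f ≈ 6.681 × 0.1621 ≈ 1.083 mcg/mL.
Trough 1.1 mcg/mL vs MEC 1 mcg/mL: adequate.

1.1 mcg/mL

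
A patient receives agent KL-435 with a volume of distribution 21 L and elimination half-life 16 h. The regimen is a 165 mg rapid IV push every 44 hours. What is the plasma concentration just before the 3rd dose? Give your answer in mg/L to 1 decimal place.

1.3 mg/L

f = (1/2)^(τ/t½) = (1/2)^(44/16) ≈ 0.1487.
C₀ = D/Vd = 165/21 ≈ 7.857 mg/L.
Before the 3rd dose, 2 doses have been given. Superposition: Cmin = C₀·(f + f²).
≈ 7.857 × (0.1487 + 0.0221) ≈ 7.857 × 0.1708 ≈ 1.342 mg/L.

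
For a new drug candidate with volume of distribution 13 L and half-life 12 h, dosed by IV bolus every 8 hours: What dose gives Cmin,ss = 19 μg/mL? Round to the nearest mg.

145 mg

τ/t½ = 8/12 ≈ 0.66667, so f = (1/2)^(8/12) ≈ 0.629961.
Cmin,ss = (D/Vd)·f/(1−f), so D = Cmin,ss·Vd·(1−f)/f.
D = 19 × 13 × (1−f)/f ≈ 19 × 13 × 0.58740 ≈ 145.09 mg.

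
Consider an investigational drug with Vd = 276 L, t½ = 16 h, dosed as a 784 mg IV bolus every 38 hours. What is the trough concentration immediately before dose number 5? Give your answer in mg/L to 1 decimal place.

f = (1/2)^(τ/t½) = (1/2)^(38/16) ≈ 0.1928.
C₀ = D/Vd = 784/276 ≈ 2.841 mg/L.
Before the 5th dose, 4 doses have been given. Superposition: Cmin = C₀·(f + f² + … + f^4).
≈ 2.841 × (0.1928 + 0.0372 + 0.0072 + 0.0014) ≈ 2.841 × 0.2386 ≈ 0.678 mg/L.

0.7 mg/L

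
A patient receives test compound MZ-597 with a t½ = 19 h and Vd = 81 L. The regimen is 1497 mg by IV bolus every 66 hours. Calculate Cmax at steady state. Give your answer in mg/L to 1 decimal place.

τ/t½ = 66/19 ≈ 3.4737, so fraction remaining f = (1/2)^(66/19) ≈ 0.0900.
Accumulation ratio R = 1/(1 − f) ≈ 1/0.9100 ≈ 1.0989.
Each bolus raises the concentration by D/Vd = 1497/81 ≈ 18.481 mg/L.
Steady-state peak Cmax,ss = C₀·R ≈ 18.481 × 1.0989 ≈ 20.309 mg/L.

20.3 mg/L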